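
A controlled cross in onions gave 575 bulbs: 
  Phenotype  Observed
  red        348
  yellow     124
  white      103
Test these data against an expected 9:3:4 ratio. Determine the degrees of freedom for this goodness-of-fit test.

A goodness-of-fit test with 3 phenotype classes has df = 3 − 1 = 2.

2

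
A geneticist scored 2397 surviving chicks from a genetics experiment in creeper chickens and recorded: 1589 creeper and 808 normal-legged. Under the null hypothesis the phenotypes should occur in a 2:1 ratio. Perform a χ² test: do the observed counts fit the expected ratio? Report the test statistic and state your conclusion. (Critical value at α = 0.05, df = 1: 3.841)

0.152; consistent

Under the 2:1 hypothesis (Σ ratio = 3, N = 2397):
  creeper: 2397 × 2/3 = 1598
  normal-legged: 2397 × 1/3 = 799
χ² = Σ (O − E)² / E
  creeper: (1589 − 1598)² / 1598 = 0.0507
  normal-legged: (808 − 799)² / 799 = 0.1014
χ² = 0.0507 + 0.1014 = 0.1521 ≈ 0.152
Degrees of freedom = 2 − 1 = 1; critical value at α = 0.05 is 3.841.
Since 0.152 < 3.841, we fail to reject the null hypothesis — the data are consistent with the 2:1 ratio.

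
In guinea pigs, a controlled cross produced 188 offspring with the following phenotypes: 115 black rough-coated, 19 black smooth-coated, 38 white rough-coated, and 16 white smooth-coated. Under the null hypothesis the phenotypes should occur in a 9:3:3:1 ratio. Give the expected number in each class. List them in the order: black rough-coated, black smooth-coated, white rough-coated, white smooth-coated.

105.75, 35.25, 35.25, 11.75

Expected counts for N = 188 under a 9:3:3:1 ratio (total parts = 16):
  black rough-coated: 188 × 9/16 = 105.75
  black smooth-coated: 188 × 3/16 = 35.25
  white rough-coated: 188 × 3/16 = 35.25
  white smooth-coated: 188 × 1/16 = 11.75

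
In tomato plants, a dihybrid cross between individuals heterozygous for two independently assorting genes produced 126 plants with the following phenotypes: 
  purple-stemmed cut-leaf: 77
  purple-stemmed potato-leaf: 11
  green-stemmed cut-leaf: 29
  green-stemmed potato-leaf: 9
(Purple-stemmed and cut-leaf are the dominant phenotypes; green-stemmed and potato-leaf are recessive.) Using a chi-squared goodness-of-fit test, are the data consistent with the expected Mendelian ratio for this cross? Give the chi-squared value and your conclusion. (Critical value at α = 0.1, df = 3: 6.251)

A dihybrid F₂ with independent assortment and complete dominance at both loci gives a 9:3:3:1 phenotypic ratio.
Under the 9:3:3:1 hypothesis (Σ ratio = 16, N = 126):
  purple-stemmed cut-leaf: 126 × 9/16 = 70.875
  purple-stemmed potato-leaf: 126 × 3/16 = 23.625
  green-stemmed cut-leaf: 126 × 3/16 = 23.625
  green-stemmed potato-leaf: 126 × 1/16 = 7.875
χ² = Σ (O − E)² / E
  purple-stemmed cut-leaf: (77 − 70.875)² / 70.875 = 0.5293
  purple-stemmed potato-leaf: (11 − 23.625)² / 23.625 = 6.7467
  green-stemmed cut-leaf: (29 − 23.625)² / 23.625 = 1.2229
  green-stemmed potato-leaf: (9 − 7.875)² / 7.875 = 0.1607
χ² = 0.5293 + 6.7467 + 1.2229 + 0.1607 = 8.6596 ≈ 8.660
Degrees of freedom = 4 − 1 = 3; critical value at α = 0.1 is 6.251.
Since 8.660 > 6.251, we reject the null hypothesis — the data do not fit the 9:3:3:1 ratio.

8.660; not consistent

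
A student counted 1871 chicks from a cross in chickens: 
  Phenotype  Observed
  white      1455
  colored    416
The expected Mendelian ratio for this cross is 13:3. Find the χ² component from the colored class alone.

12.113

The 13:3 ratio has 16 parts, so with N = 1871 the expected counts are:
  white: 1871 × 13/16 = 1520.1875
  colored: 1871 × 3/16 = 350.8125
Contribution of colored: (416 − 350.8125)² / 350.8125 = 12.1131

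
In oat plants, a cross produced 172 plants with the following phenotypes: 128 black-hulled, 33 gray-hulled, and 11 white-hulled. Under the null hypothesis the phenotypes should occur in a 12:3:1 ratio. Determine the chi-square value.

0.031

Under the 12:3:1 hypothesis (Σ ratio = 16, N = 172):
  black-hulled: 172 × 12/16 = 129
  gray-hulled: 172 × 3/16 = 32.25
  white-hulled: 172 × 1/16 = 10.75
χ² = Σ (O − E)² / E
  black-hulled: (128 − 129)² / 129 = 0.0078
  gray-hulled: (33 − 32.25)² / 32.25 = 0.0174
  white-hulled: (11 − 10.75)² / 10.75 = 0.0058
χ² = 0.0078 + 0.0174 + 0.0058 = 0.031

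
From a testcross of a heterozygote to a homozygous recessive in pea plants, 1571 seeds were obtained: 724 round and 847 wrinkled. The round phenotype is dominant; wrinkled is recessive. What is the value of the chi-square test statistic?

A testcross of a heterozygote (Aa × aa) gives a 1:1 phenotypic ratio.
Total ratio parts = 2. Expected numbers out of 1571:
  round: 1571 × 1/2 = 785.5
  wrinkled: 1571 × 1/2 = 785.5
χ² = Σ (O − E)² / E
  round: (724 − 785.5)² / 785.5 = 4.8151
  wrinkled: (847 − 785.5)² / 785.5 = 4.8151
χ² = 4.8151 + 4.8151 = 9.6302 ≈ 9.630

9.630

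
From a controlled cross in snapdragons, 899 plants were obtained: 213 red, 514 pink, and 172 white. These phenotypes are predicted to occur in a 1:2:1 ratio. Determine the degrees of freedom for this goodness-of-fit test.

A goodness-of-fit test with 3 phenotype classes has df = 3 − 1 = 2.

2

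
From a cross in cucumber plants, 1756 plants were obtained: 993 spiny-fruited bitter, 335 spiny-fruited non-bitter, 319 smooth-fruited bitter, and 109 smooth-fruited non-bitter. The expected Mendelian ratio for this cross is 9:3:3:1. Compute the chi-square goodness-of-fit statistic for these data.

0.453

The 9:3:3:1 ratio has 16 parts, so with N = 1756 the expected counts are:
  spiny-fruited bitter: 1756 × 9/16 = 987.75
  spiny-fruited non-bitter: 1756 × 3/16 = 329.25
  smooth-fruited bitter: 1756 × 3/16 = 329.25
  smooth-fruited non-bitter: 1756 × 1/16 = 109.75
χ² = Σ (O − E)² / E
  spiny-fruited bitter: (993 − 987.75)² / 987.75 = 0.0279
  spiny-fruited non-bitter: (335 − 329.25)² / 329.25 = 0.1004
  smooth-fruited bitter: (319 − 329.25)² / 329.25 = 0.3191
  smooth-fruited non-bitter: (109 − 109.75)² / 109.75 = 0.0051
χ² = 0.0279 + 0.1004 + 0.3191 + 0.0051 = 0.4525 ≈ 0.453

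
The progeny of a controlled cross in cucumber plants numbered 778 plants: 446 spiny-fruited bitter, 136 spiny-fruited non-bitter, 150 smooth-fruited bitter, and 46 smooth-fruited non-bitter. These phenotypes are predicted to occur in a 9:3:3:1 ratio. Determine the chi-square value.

1.087

Total ratio parts = 16. Expected numbers out of 778:
  spiny-fruited bitter: 778 × 9/16 = 437.625
  spiny-fruited non-bitter: 778 × 3/16 = 145.875
  smooth-fruited bitter: 778 × 3/16 = 145.875
  smooth-fruited non-bitter: 778 × 1/16 = 48.625
χ² = Σ (O − E)² / E
  spiny-fruited bitter: (446 − 437.625)² / 437.625 = 0.1603
  spiny-fruited non-bitter: (136 − 145.875)² / 145.875 = 0.6685
  smooth-fruited bitter: (150 − 145.875)² / 145.875 = 0.1166
  smooth-fruited non-bitter: (46 − 48.625)² / 48.625 = 0.1417
χ² = 0.1603 + 0.6685 + 0.1166 + 0.1417 = 1.0871 ≈ 1.087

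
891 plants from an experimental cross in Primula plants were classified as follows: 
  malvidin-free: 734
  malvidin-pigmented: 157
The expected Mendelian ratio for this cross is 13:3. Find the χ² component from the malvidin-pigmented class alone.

0.606

Under the 13:3 hypothesis (Σ ratio = 16, N = 891):
  malvidin-free: 891 × 13/16 = 723.9375
  malvidin-pigmented: 891 × 3/16 = 167.0625
Contribution of malvidin-pigmented: (157 − 167.0625)² / 167.0625 = 0.6061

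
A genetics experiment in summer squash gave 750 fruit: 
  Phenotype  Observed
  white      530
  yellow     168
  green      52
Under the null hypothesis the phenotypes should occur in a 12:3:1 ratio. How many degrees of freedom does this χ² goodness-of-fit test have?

A goodness-of-fit test with 3 phenotype classes has df = 3 − 1 = 2.

2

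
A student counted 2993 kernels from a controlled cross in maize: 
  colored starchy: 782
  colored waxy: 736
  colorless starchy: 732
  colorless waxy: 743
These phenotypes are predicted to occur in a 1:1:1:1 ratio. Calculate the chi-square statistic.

The 1:1:1:1 ratio has 4 parts, so with N = 2993 the expected counts are:
  colored starchy: 2993 × 1/4 = 748.25
  colored waxy: 2993 × 1/4 = 748.25
  colorless starchy: 2993 × 1/4 = 748.25
  colorless waxy: 2993 × 1/4 = 748.25
χ² = Σ (O − E)² / E
  colored starchy: (782 − 748.25)² / 748.25 = 1.5223
  colored waxy: (736 − 748.25)² / 748.25 = 0.2006
  colorless starchy: (732 − 748.25)² / 748.25 = 0.3529
  colorless waxy: (743 − 748.25)² / 748.25 = 0.0368
χ² = 1.5223 + 0.2006 + 0.3529 + 0.0368 = 2.1126 ≈ 2.113

2.113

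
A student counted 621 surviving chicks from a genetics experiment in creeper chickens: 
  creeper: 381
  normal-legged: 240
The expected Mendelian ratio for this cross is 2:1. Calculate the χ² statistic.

Under the 2:1 hypothesis (Σ ratio = 3, N = 621):
  creeper: 621 × 2/3 = 414
  normal-legged: 621 × 1/3 = 207
χ² = Σ (O − E)² / E
  creeper: (381 − 414)² / 414 = 2.6304
  normal-legged: (240 − 207)² / 207 = 5.2609
χ² = 2.6304 + 5.2609 = 7.8913 ≈ 7.891

7.891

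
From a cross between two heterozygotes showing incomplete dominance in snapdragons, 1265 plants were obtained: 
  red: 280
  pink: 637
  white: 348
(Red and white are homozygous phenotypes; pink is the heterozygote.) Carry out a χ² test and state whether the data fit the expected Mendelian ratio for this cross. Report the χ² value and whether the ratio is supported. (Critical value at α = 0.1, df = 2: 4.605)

7.375; not consistent

With incomplete dominance, a heterozygote × heterozygote cross gives a 1:2:1 phenotypic ratio.
Total ratio parts = 4. Expected numbers out of 1265:
  red: 1265 × 1/4 = 316.25
  pink: 1265 × 2/4 = 632.5
  white: 1265 × 1/4 = 316.25
χ² = Σ (O − E)² / E
  red: (280 − 316.25)² / 316.25 = 4.1551
  pink: (637 − 632.5)² / 632.5 = 0.0320
  white: (348 − 316.25)² / 316.25 = 3.1875
χ² = 4.1551 + 0.0320 + 3.1875 = 7.3746 ≈ 7.375
Degrees of freedom = 3 − 1 = 2; critical value at α = 0.1 is 4.605.
Since 7.375 > 4.605, we reject the null hypothesis — the data do not fit the 1:2:1 ratio.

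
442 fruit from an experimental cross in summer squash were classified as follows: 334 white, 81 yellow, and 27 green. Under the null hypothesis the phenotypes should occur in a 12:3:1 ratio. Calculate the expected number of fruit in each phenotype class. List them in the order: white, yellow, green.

331.5, 82.875, 27.625

Expected counts for N = 442 under a 12:3:1 ratio (total parts = 16):
  white: 442 × 12/16 = 331.5
  yellow: 442 × 3/16 = 82.875
  green: 442 × 1/16 = 27.625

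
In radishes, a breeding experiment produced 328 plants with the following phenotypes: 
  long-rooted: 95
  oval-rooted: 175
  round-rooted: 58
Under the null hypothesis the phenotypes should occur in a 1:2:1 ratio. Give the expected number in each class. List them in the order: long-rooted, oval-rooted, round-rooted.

Expected counts for N = 328 under a 1:2:1 ratio (total parts = 4):
  long-rooted: 328 × 1/4 = 82
  oval-rooted: 328 × 2/4 = 164
  round-rooted: 328 × 1/4 = 82

82, 164, 82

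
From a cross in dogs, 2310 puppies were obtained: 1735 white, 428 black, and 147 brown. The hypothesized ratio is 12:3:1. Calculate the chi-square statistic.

0.112

Total ratio parts = 16. Expected numbers out of 2310:
  white: 2310 × 12/16 = 1732.5
  black: 2310 × 3/16 = 433.125
  brown: 2310 × 1/16 = 144.375
χ² = Σ (O − E)² / E
  white: (1735 − 1732.5)² / 1732.5 = 0.0036
  black: (428 − 433.125)² / 433.125 = 0.0606
  brown: (147 − 144.375)² / 144.375 = 0.0477
χ² = 0.0036 + 0.0606 + 0.0477 = 0.1119 ≈ 0.112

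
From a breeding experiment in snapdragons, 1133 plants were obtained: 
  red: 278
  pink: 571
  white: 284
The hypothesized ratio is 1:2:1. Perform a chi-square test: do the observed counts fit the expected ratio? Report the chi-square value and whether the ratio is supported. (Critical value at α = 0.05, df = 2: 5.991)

Expected counts for N = 1133 under a 1:2:1 ratio (total parts = 4):
  red: 1133 × 1/4 = 283.25
  pink: 1133 × 2/4 = 566.5
  white: 1133 × 1/4 = 283.25
χ² = Σ (O − E)² / E
  red: (278 − 283.25)² / 283.25 = 0.0973
  pink: (571 − 566.5)² / 566.5 = 0.0357
  white: (284 − 283.25)² / 283.25 = 0.0020
χ² = 0.0973 + 0.0357 + 0.0020 = 0.135
Degrees of freedom = 3 − 1 = 2; critical value at α = 0.05 is 5.991.
Since 0.135 < 5.991, we fail to reject the null hypothesis — the data are consistent with the 1:2:1 ratio.

0.135; consistent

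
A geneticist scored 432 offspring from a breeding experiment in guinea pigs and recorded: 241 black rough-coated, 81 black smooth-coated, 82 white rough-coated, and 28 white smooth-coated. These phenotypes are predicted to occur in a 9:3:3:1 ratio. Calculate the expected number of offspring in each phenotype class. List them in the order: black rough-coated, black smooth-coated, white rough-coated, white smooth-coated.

243, 81, 81, 27

Total ratio parts = 16. Expected numbers out of 432:
  black rough-coated: 432 × 9/16 = 243
  black smooth-coated: 432 × 3/16 = 81
  white rough-coated: 432 × 3/16 = 81
  white smooth-coated: 432 × 1/16 = 27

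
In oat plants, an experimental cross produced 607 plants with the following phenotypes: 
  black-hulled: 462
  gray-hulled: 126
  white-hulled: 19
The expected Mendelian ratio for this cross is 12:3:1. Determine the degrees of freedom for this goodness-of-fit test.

2

A goodness-of-fit test with 3 phenotype classes has df = 3 − 1 = 2.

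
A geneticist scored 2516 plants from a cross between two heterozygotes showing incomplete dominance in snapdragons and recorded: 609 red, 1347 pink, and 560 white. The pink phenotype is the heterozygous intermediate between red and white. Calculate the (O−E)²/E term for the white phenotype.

With incomplete dominance, a heterozygote × heterozygote cross gives a 1:2:1 phenotypic ratio.
Expected counts for N = 2516 under a 1:2:1 ratio (total parts = 4):
  red: 2516 × 1/4 = 629
  pink: 2516 × 2/4 = 1258
  white: 2516 × 1/4 = 629
Contribution of white: (560 − 629)² / 629 = 7.5692

7.569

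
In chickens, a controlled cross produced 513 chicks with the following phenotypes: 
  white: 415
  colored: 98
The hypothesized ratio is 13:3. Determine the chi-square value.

Under the 13:3 hypothesis (Σ ratio = 16, N = 513):
  white: 513 × 13/16 = 416.8125
  colored: 513 × 3/16 = 96.1875
χ² = Σ (O − E)² / E
  white: (415 − 416.8125)² / 416.8125 = 0.0079
  colored: (98 − 96.1875)² / 96.1875 = 0.0342
χ² = 0.0079 + 0.0342 = 0.0421 ≈ 0.042

0.042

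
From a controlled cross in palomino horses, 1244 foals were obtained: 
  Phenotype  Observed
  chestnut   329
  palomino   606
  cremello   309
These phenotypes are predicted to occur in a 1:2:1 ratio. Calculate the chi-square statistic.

1.466

Expected counts for N = 1244 under a 1:2:1 ratio (total parts = 4):
  chestnut: 1244 × 1/4 = 311
  palomino: 1244 × 2/4 = 622
  cremello: 1244 × 1/4 = 311
χ² = Σ (O − E)² / E
  chestnut: (329 − 311)² / 311 = 1.0418
  palomino: (606 − 622)² / 622 = 0.4116
  cremello: (309 − 311)² / 311 = 0.0129
χ² = 1.0418 + 0.4116 + 0.0129 = 1.4663 ≈ 1.466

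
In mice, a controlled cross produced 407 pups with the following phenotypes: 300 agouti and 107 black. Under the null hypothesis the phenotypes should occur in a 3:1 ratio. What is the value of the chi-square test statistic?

Total ratio parts = 4. Expected numbers out of 407:
  agouti: 407 × 3/4 = 305.25
  black: 407 × 1/4 = 101.75
χ² = Σ (O − E)² / E
  agouti: (300 − 305.25)² / 305.25 = 0.0903
  black: (107 − 101.75)² / 101.75 = 0.2709
χ² = 0.0903 + 0.2709 = 0.3612 ≈ 0.361

0.361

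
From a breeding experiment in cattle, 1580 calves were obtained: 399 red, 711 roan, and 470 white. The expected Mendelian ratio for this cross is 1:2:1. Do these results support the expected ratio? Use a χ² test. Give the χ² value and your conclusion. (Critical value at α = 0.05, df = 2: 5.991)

The 1:2:1 ratio has 4 parts, so with N = 1580 the expected counts are:
  red: 1580 × 1/4 = 395
  roan: 1580 × 2/4 = 790
  white: 1580 × 1/4 = 395
χ² = Σ (O − E)² / E
  red: (399 − 395)² / 395 = 0.0405
  roan: (711 − 790)² / 790 = 7.9000
  white: (470 − 395)² / 395 = 14.2405
χ² = 0.0405 + 7.9000 + 14.2405 = 22.181
Degrees of freedom = 3 − 1 = 2; critical value at α = 0.05 is 5.991.
Since 22.181 > 5.991, we reject the null hypothesis — the data do not fit the 1:2:1 ratio.

22.181; not consistent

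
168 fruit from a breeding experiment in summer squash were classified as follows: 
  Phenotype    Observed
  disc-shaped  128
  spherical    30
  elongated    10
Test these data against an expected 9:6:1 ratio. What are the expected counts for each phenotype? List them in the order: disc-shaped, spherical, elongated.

Under the 9:6:1 hypothesis (Σ ratio = 16, N = 168):
  disc-shaped: 168 × 9/16 = 94.5
  spherical: 168 × 6/16 = 63
  elongated: 168 × 1/16 = 10.5

94.5, 63, 10.5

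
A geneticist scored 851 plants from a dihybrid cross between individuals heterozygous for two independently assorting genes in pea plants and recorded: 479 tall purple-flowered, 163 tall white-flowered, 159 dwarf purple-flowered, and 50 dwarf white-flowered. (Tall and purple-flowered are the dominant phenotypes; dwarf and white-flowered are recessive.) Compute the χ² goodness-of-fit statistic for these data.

A dihybrid F₂ with independent assortment and complete dominance at both loci gives a 9:3:3:1 phenotypic ratio.
Under the 9:3:3:1 hypothesis (Σ ratio = 16, N = 851):
  tall purple-flowered: 851 × 9/16 = 478.6875
  tall white-flowered: 851 × 3/16 = 159.5625
  dwarf purple-flowered: 851 × 3/16 = 159.5625
  dwarf white-flowered: 851 × 1/16 = 53.1875
χ² = Σ (O − E)² / E
  tall purple-flowered: (479 − 478.6875)² / 478.6875 = 0.0002
  tall white-flowered: (163 − 159.5625)² / 159.5625 = 0.0741
  dwarf purple-flowered: (159 − 159.5625)² / 159.5625 = 0.0020
  dwarf white-flowered: (50 − 53.1875)² / 53.1875 = 0.1910
χ² = 0.0002 + 0.0741 + 0.0020 + 0.1910 = 0.2673 ≈ 0.267

0.267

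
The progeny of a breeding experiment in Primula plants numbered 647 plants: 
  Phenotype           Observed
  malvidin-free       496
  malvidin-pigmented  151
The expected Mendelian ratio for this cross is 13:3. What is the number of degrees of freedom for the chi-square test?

A goodness-of-fit test with 2 phenotype classes has df = 2 − 1 = 1.

1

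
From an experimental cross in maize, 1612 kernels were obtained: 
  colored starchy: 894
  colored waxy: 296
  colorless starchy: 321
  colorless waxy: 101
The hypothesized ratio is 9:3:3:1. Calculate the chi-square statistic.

1.472

Expected counts for N = 1612 under a 9:3:3:1 ratio (total parts = 16):
  colored starchy: 1612 × 9/16 = 906.75
  colored waxy: 1612 × 3/16 = 302.25
  colorless starchy: 1612 × 3/16 = 302.25
  colorless waxy: 1612 × 1/16 = 100.75
χ² = Σ (O − E)² / E
  colored starchy: (894 − 906.75)² / 906.75 = 0.1793
  colored waxy: (296 − 302.25)² / 302.25 = 0.1292
  colorless starchy: (321 − 302.25)² / 302.25 = 1.1632
  colorless waxy: (101 − 100.75)² / 100.75 = 0.0006
χ² = 0.1793 + 0.1292 + 1.1632 + 0.0006 = 1.4723 ≈ 1.472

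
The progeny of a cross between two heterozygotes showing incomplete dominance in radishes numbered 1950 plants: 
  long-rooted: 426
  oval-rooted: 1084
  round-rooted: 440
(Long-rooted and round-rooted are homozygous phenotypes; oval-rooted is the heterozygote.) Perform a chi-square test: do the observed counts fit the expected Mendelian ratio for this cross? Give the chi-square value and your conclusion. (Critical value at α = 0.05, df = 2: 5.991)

With incomplete dominance, a heterozygote × heterozygote cross gives a 1:2:1 phenotypic ratio.
Under the 1:2:1 hypothesis (Σ ratio = 4, N = 1950):
  long-rooted: 1950 × 1/4 = 487.5
  oval-rooted: 1950 × 2/4 = 975
  round-rooted: 1950 × 1/4 = 487.5
χ² = Σ (O − E)² / E
  long-rooted: (426 − 487.5)² / 487.5 = 7.7585
  oval-rooted: (1084 − 975)² / 975 = 12.1856
  round-rooted: (440 − 487.5)² / 487.5 = 4.6282
χ² = 7.7585 + 12.1856 + 4.6282 = 24.5723 ≈ 24.572
Degrees of freedom = 3 − 1 = 2; critical value at α = 0.05 is 5.991.
Since 24.572 > 5.991, we reject the null hypothesis — the data do not fit the 1:2:1 ratio.

24.572; not consistent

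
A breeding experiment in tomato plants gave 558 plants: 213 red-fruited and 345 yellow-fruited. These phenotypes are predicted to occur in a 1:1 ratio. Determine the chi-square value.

31.226

Total ratio parts = 2. Expected numbers out of 558:
  red-fruited: 558 × 1/2 = 279
  yellow-fruited: 558 × 1/2 = 279
χ² = Σ (O − E)² / E
  red-fruited: (213 − 279)² / 279 = 15.6129
  yellow-fruited: (345 − 279)² / 279 = 15.6129
χ² = 15.6129 + 15.6129 = 31.2258 ≈ 31.226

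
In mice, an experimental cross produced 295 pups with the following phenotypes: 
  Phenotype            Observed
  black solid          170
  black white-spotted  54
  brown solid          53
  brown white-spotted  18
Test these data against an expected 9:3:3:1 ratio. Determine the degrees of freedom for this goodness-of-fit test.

3

A goodness-of-fit test with 4 phenotype classes has df = 4 − 1 = 3.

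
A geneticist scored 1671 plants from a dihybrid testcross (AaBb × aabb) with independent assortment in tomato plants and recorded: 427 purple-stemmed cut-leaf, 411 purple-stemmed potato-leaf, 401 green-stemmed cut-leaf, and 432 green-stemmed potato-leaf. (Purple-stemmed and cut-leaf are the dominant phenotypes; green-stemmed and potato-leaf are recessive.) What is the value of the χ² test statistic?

1.472

A dihybrid testcross with independent assortment gives a 1:1:1:1 ratio.
The 1:1:1:1 ratio has 4 parts, so with N = 1671 the expected counts are:
  purple-stemmed cut-leaf: 1671 × 1/4 = 417.75
  purple-stemmed potato-leaf: 1671 × 1/4 = 417.75
  green-stemmed cut-leaf: 1671 × 1/4 = 417.75
  green-stemmed potato-leaf: 1671 × 1/4 = 417.75
χ² = Σ (O − E)² / E
  purple-stemmed cut-leaf: (427 − 417.75)² / 417.75 = 0.2048
  purple-stemmed potato-leaf: (411 − 417.75)² / 417.75 = 0.1091
  green-stemmed cut-leaf: (401 − 417.75)² / 417.75 = 0.6716
  green-stemmed potato-leaf: (432 − 417.75)² / 417.75 = 0.4861
χ² = 0.2048 + 0.1091 + 0.6716 + 0.4861 = 1.4716 ≈ 1.472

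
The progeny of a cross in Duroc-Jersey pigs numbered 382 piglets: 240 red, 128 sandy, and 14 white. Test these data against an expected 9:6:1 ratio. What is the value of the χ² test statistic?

8.646

Under the 9:6:1 hypothesis (Σ ratio = 16, N = 382):
  red: 382 × 9/16 = 214.875
  sandy: 382 × 6/16 = 143.25
  white: 382 × 1/16 = 23.875
χ² = Σ (O − E)² / E
  red: (240 − 214.875)² / 214.875 = 2.9378
  sandy: (128 − 143.25)² / 143.25 = 1.6235
  white: (14 − 23.875)² / 23.875 = 4.0844
χ² = 2.9378 + 1.6235 + 4.0844 = 8.6457 ≈ 8.646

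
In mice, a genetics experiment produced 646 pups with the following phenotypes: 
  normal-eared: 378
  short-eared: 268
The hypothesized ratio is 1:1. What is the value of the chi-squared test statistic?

Expected counts for N = 646 under a 1:1 ratio (total parts = 2):
  normal-eared: 646 × 1/2 = 323
  short-eared: 646 × 1/2 = 323
χ² = Σ (O − E)² / E
  normal-eared: (378 − 323)² / 323 = 9.3653
  short-eared: (268 − 323)² / 323 = 9.3653
χ² = 9.3653 + 9.3653 = 18.7306 ≈ 18.731

18.731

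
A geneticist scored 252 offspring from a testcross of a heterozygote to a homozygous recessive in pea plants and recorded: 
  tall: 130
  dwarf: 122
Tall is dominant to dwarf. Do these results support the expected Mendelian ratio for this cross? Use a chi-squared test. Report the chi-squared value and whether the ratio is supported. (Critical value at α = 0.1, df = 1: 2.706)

0.254; consistent

A testcross of a heterozygote (Aa × aa) gives a 1:1 phenotypic ratio.
The 1:1 ratio has 2 parts, so with N = 252 the expected counts are:
  tall: 252 × 1/2 = 126
  dwarf: 252 × 1/2 = 126
χ² = Σ (O − E)² / E
  tall: (130 − 126)² / 126 = 0.1270
  dwarf: (122 − 126)² / 126 = 0.1270
χ² = 0.1270 + 0.1270 = 0.254
Degrees of freedom = 2 − 1 = 1; critical value at α = 0.1 is 2.706.
Since 0.254 < 2.706, we fail to reject the null hypothesis — the data are consistent with the 1:1 ratio.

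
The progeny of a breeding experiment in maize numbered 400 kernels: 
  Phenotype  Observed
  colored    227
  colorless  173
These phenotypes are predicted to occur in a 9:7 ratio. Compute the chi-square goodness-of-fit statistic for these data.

0.041

Under the 9:7 hypothesis (Σ ratio = 16, N = 400):
  colored: 400 × 9/16 = 225
  colorless: 400 × 7/16 = 175
χ² = Σ (O − E)² / E
  colored: (227 − 225)² / 225 = 0.0178
  colorless: (173 − 175)² / 175 = 0.0229
χ² = 0.0178 + 0.0229 = 0.0407 ≈ 0.041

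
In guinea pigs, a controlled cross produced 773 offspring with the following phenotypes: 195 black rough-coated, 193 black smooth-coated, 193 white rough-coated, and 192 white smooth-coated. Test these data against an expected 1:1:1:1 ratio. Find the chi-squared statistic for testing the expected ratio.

Total ratio parts = 4. Expected numbers out of 773:
  black rough-coated: 773 × 1/4 = 193.25
  black smooth-coated: 773 × 1/4 = 193.25
  white rough-coated: 773 × 1/4 = 193.25
  white smooth-coated: 773 × 1/4 = 193.25
χ² = Σ (O − E)² / E
  black rough-coated: (195 − 193.25)² / 193.25 = 0.0158
  black smooth-coated: (193 − 193.25)² / 193.25 = 0.0003
  white rough-coated: (193 − 193.25)² / 193.25 = 0.0003
  white smooth-coated: (192 − 193.25)² / 193.25 = 0.0081
χ² = 0.0158 + 0.0003 + 0.0003 + 0.0081 = 0.0245 ≈ 0.025

0.025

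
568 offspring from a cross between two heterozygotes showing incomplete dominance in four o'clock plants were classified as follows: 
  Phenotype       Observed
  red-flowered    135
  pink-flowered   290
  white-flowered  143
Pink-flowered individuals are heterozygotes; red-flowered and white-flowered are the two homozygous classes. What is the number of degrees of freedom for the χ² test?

With incomplete dominance, a heterozygote × heterozygote cross gives a 1:2:1 phenotypic ratio.
A goodness-of-fit test with 3 phenotype classes has df = 3 − 1 = 2.

2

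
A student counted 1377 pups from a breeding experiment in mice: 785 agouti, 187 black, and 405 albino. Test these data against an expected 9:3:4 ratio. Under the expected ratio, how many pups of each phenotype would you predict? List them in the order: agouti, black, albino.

The 9:3:4 ratio has 16 parts, so with N = 1377 the expected counts are:
  agouti: 1377 × 9/16 = 774.5625
  black: 1377 × 3/16 = 258.1875
  albino: 1377 × 4/16 = 344.25

774.5625, 258.1875, 344.25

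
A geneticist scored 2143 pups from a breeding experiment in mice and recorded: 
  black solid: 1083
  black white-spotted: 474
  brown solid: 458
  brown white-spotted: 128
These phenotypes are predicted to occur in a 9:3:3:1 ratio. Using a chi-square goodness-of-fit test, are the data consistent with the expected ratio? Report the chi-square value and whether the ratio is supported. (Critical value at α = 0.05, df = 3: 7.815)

33.525; not consistent

Total ratio parts = 16. Expected numbers out of 2143:
  black solid: 2143 × 9/16 = 1205.4375
  black white-spotted: 2143 × 3/16 = 401.8125
  brown solid: 2143 × 3/16 = 401.8125
  brown white-spotted: 2143 × 1/16 = 133.9375
χ² = Σ (O − E)² / E
  black solid: (1083 − 1205.4375)² / 1205.4375 = 12.4361
  black white-spotted: (474 − 401.8125)² / 401.8125 = 12.9688
  brown solid: (458 − 401.8125)² / 401.8125 = 7.8570
  brown white-spotted: (128 − 133.9375)² / 133.9375 = 0.2632
χ² = 12.4361 + 12.9688 + 7.8570 + 0.2632 = 33.5251 ≈ 33.525
Degrees of freedom = 4 − 1 = 3; critical value at α = 0.05 is 7.815.
Since 33.525 > 7.815, we reject the null hypothesis — the data do not fit the 9:3:3:1 ratio.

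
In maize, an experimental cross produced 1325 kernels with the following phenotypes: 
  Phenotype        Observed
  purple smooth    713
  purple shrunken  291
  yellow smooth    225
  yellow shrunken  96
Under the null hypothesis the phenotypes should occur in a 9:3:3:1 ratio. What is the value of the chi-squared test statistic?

13.004

Expected counts for N = 1325 under a 9:3:3:1 ratio (total parts = 16):
  purple smooth: 1325 × 9/16 = 745.3125
  purple shrunken: 1325 × 3/16 = 248.4375
  yellow smooth: 1325 × 3/16 = 248.4375
  yellow shrunken: 1325 × 1/16 = 82.8125
χ² = Σ (O − E)² / E
  purple smooth: (713 − 745.3125)² / 745.3125 = 1.4009
  purple shrunken: (291 − 248.4375)² / 248.4375 = 7.2918
  yellow smooth: (225 − 248.4375)² / 248.4375 = 2.2111
  yellow shrunken: (96 − 82.8125)² / 82.8125 = 2.1000
χ² = 1.4009 + 7.2918 + 2.2111 + 2.1000 = 13.0038 ≈ 13.004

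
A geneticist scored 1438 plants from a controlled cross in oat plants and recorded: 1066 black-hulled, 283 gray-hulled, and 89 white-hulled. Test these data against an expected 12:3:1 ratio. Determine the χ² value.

0.817

Expected counts for N = 1438 under a 12:3:1 ratio (total parts = 16):
  black-hulled: 1438 × 12/16 = 1078.5
  gray-hulled: 1438 × 3/16 = 269.625
  white-hulled: 1438 × 1/16 = 89.875
χ² = Σ (O − E)² / E
  black-hulled: (1066 − 1078.5)² / 1078.5 = 0.1449
  gray-hulled: (283 − 269.625)² / 269.625 = 0.6635
  white-hulled: (89 − 89.875)² / 89.875 = 0.0085
χ² = 0.1449 + 0.6635 + 0.0085 = 0.8169 ≈ 0.817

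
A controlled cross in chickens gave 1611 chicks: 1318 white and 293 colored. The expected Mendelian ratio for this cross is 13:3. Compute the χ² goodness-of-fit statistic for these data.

Total ratio parts = 16. Expected numbers out of 1611:
  white: 1611 × 13/16 = 1308.9375
  colored: 1611 × 3/16 = 302.0625
χ² = Σ (O − E)² / E
  white: (1318 − 1308.9375)² / 1308.9375 = 0.0627
  colored: (293 − 302.0625)² / 302.0625 = 0.2719
χ² = 0.0627 + 0.2719 = 0.3346 ≈ 0.335

0.335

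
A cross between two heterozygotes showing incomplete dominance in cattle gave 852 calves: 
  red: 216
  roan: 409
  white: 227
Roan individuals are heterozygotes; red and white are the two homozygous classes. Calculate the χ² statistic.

1.641

With incomplete dominance, a heterozygote × heterozygote cross gives a 1:2:1 phenotypic ratio.
The 1:2:1 ratio has 4 parts, so with N = 852 the expected counts are:
  red: 852 × 1/4 = 213
  roan: 852 × 2/4 = 426
  white: 852 × 1/4 = 213
χ² = Σ (O − E)² / E
  red: (216 − 213)² / 213 = 0.0423
  roan: (409 − 426)² / 426 = 0.6784
  white: (227 − 213)² / 213 = 0.9202
χ² = 0.0423 + 0.6784 + 0.9202 = 1.6409 ≈ 1.641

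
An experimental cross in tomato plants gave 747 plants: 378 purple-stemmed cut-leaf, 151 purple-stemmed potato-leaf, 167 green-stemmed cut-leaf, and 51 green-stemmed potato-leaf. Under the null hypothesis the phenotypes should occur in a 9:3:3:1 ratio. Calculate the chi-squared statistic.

10.669

Under the 9:3:3:1 hypothesis (Σ ratio = 16, N = 747):
  purple-stemmed cut-leaf: 747 × 9/16 = 420.1875
  purple-stemmed potato-leaf: 747 × 3/16 = 140.0625
  green-stemmed cut-leaf: 747 × 3/16 = 140.0625
  green-stemmed potato-leaf: 747 × 1/16 = 46.6875
χ² = Σ (O − E)² / E
  purple-stemmed cut-leaf: (378 − 420.1875)² / 420.1875 = 4.2357
  purple-stemmed potato-leaf: (151 − 140.0625)² / 140.0625 = 0.8541
  green-stemmed cut-leaf: (167 − 140.0625)² / 140.0625 = 5.1808
  green-stemmed potato-leaf: (51 − 46.6875)² / 46.6875 = 0.3983
χ² = 4.2357 + 0.8541 + 5.1808 + 0.3983 = 10.6689 ≈ 10.669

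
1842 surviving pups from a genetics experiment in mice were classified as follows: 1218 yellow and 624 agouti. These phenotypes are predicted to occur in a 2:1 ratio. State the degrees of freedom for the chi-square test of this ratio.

A goodness-of-fit test with 2 phenotype classes has df = 2 − 1 = 1.

1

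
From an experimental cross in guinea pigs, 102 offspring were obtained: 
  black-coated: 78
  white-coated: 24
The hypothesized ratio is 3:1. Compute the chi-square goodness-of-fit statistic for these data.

Expected counts for N = 102 under a 3:1 ratio (total parts = 4):
  black-coated: 102 × 3/4 = 76.5
  white-coated: 102 × 1/4 = 25.5
χ² = Σ (O − E)² / E
  black-coated: (78 − 76.5)² / 76.5 = 0.0294
  white-coated: (24 − 25.5)² / 25.5 = 0.0882
χ² = 0.0294 + 0.0882 = 0.1176 ≈ 0.118

0.118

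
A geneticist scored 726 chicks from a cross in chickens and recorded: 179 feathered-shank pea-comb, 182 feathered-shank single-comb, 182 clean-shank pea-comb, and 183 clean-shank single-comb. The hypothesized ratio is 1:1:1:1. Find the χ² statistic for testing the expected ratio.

Expected counts for N = 726 under a 1:1:1:1 ratio (total parts = 4):
  feathered-shank pea-comb: 726 × 1/4 = 181.5
  feathered-shank single-comb: 726 × 1/4 = 181.5
  clean-shank pea-comb: 726 × 1/4 = 181.5
  clean-shank single-comb: 726 × 1/4 = 181.5
χ² = Σ (O − E)² / E
  feathered-shank pea-comb: (179 − 181.5)² / 181.5 = 0.0344
  feathered-shank single-comb: (182 − 181.5)² / 181.5 = 0.0014
  clean-shank pea-comb: (182 − 181.5)² / 181.5 = 0.0014
  clean-shank single-comb: (183 − 181.5)² / 181.5 = 0.0124
χ² = 0.0344 + 0.0014 + 0.0014 + 0.0124 = 0.0496 ≈ 0.050

0.050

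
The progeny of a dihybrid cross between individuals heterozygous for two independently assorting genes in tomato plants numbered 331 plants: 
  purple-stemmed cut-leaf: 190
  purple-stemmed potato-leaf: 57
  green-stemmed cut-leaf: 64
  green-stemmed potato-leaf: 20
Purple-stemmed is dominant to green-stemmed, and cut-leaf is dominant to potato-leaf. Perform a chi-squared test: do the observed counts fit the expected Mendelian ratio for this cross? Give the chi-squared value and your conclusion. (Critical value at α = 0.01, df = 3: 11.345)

A dihybrid F₂ with independent assortment and complete dominance at both loci gives a 9:3:3:1 phenotypic ratio.
Total ratio parts = 16. Expected numbers out of 331:
  purple-stemmed cut-leaf: 331 × 9/16 = 186.1875
  purple-stemmed potato-leaf: 331 × 3/16 = 62.0625
  green-stemmed cut-leaf: 331 × 3/16 = 62.0625
  green-stemmed potato-leaf: 331 × 1/16 = 20.6875
χ² = Σ (O − E)² / E
  purple-stemmed cut-leaf: (190 − 186.1875)² / 186.1875 = 0.0781
  purple-stemmed potato-leaf: (57 − 62.0625)² / 62.0625 = 0.4130
  green-stemmed cut-leaf: (64 − 62.0625)² / 62.0625 = 0.0605
  green-stemmed potato-leaf: (20 − 20.6875)² / 20.6875 = 0.0228
χ² = 0.0781 + 0.4130 + 0.0605 + 0.0228 = 0.5744 ≈ 0.574
Degrees of freedom = 4 − 1 = 3; critical value at α = 0.01 is 11.345.
Since 0.574 < 11.345, we fail to reject the null hypothesis — the data are consistent with the 9:3:3:1 ratio.

0.574; consistent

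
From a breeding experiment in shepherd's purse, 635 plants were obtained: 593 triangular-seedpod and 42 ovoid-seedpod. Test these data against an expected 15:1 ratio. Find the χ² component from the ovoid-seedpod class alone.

0.135

Total ratio parts = 16. Expected numbers out of 635:
  triangular-seedpod: 635 × 15/16 = 595.3125
  ovoid-seedpod: 635 × 1/16 = 39.6875
Contribution of ovoid-seedpod: (42 − 39.6875)² / 39.6875 = 0.1347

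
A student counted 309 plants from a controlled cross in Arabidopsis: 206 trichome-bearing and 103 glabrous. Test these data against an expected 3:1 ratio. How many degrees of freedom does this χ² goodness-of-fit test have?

1

A goodness-of-fit test with 2 phenotype classes has df = 2 − 1 = 1.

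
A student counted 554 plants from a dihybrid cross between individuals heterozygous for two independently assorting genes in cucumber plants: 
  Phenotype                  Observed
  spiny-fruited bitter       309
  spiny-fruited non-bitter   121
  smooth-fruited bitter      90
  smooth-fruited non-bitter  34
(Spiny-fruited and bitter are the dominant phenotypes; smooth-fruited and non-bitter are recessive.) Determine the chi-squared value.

A dihybrid F₂ with independent assortment and complete dominance at both loci gives a 9:3:3:1 phenotypic ratio.
Under the 9:3:3:1 hypothesis (Σ ratio = 16, N = 554):
  spiny-fruited bitter: 554 × 9/16 = 311.625
  spiny-fruited non-bitter: 554 × 3/16 = 103.875
  smooth-fruited bitter: 554 × 3/16 = 103.875
  smooth-fruited non-bitter: 554 × 1/16 = 34.625
χ² = Σ (O − E)² / E
  spiny-fruited bitter: (309 − 311.625)² / 311.625 = 0.0221
  spiny-fruited non-bitter: (121 − 103.875)² / 103.875 = 2.8233
  smooth-fruited bitter: (90 − 103.875)² / 103.875 = 1.8533
  smooth-fruited non-bitter: (34 − 34.625)² / 34.625 = 0.0113
χ² = 0.0221 + 2.8233 + 1.8533 + 0.0113 = 4.710

4.710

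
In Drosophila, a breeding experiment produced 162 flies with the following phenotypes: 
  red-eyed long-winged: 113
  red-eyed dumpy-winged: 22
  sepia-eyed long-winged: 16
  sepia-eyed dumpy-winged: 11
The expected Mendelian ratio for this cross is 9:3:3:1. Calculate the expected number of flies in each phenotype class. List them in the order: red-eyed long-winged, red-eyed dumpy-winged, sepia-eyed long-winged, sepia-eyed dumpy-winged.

The 9:3:3:1 ratio has 16 parts, so with N = 162 the expected counts are:
  red-eyed long-winged: 162 × 9/16 = 91.125
  red-eyed dumpy-winged: 162 × 3/16 = 30.375
  sepia-eyed long-winged: 162 × 3/16 = 30.375
  sepia-eyed dumpy-winged: 162 × 1/16 = 10.125

91.125, 30.375, 30.375, 10.125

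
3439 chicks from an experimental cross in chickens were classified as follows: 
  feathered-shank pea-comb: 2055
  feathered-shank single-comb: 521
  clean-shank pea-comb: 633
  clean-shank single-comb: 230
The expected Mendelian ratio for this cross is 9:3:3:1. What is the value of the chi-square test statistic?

Expected counts for N = 3439 under a 9:3:3:1 ratio (total parts = 16):
  feathered-shank pea-comb: 3439 × 9/16 = 1934.4375
  feathered-shank single-comb: 3439 × 3/16 = 644.8125
  clean-shank pea-comb: 3439 × 3/16 = 644.8125
  clean-shank single-comb: 3439 × 1/16 = 214.9375
χ² = Σ (O − E)² / E
  feathered-shank pea-comb: (2055 − 1934.4375)² / 1934.4375 = 7.5140
  feathered-shank single-comb: (521 − 644.8125)² / 644.8125 = 23.7736
  clean-shank pea-comb: (633 − 644.8125)² / 644.8125 = 0.2164
  clean-shank single-comb: (230 − 214.9375)² / 214.9375 = 1.0556
χ² = 7.5140 + 23.7736 + 0.2164 + 1.0556 = 32.5596 ≈ 32.560

32.560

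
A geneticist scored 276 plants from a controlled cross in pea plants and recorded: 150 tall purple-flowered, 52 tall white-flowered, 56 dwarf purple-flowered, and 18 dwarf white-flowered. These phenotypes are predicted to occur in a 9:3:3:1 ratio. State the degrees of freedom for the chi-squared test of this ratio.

3

A goodness-of-fit test with 4 phenotype classes has df = 4 − 1 = 3.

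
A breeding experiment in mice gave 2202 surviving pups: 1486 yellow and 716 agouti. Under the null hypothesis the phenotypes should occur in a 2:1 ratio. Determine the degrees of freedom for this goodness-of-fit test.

1

A goodness-of-fit test with 2 phenotype classes has df = 2 − 1 = 1.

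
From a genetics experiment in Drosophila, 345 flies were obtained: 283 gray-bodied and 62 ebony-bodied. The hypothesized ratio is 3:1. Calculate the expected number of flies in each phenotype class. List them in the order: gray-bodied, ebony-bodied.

Total ratio parts = 4. Expected numbers out of 345:
  gray-bodied: 345 × 3/4 = 258.75
  ebony-bodied: 345 × 1/4 = 86.25

258.75, 86.25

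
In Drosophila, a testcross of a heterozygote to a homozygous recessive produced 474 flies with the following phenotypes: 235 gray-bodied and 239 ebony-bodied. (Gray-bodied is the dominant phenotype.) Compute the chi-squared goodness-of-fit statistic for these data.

0.034

A testcross of a heterozygote (Aa × aa) gives a 1:1 phenotypic ratio.
Under the 1:1 hypothesis (Σ ratio = 2, N = 474):
  gray-bodied: 474 × 1/2 = 237
  ebony-bodied: 474 × 1/2 = 237
χ² = Σ (O − E)² / E
  gray-bodied: (235 − 237)² / 237 = 0.0169
  ebony-bodied: (239 − 237)² / 237 = 0.0169
χ² = 0.0169 + 0.0169 = 0.0338 ≈ 0.034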